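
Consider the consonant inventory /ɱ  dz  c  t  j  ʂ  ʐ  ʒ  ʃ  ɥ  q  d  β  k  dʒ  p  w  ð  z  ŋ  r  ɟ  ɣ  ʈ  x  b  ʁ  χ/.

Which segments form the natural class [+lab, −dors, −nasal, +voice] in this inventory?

β, b

Among the inventory, the [+labial] segments are /ɱ, ɥ, β, p, w, b/.
Then [−dorsal] gives /ɱ, β, p, b/.
Among these, [−nasal] gives /β, p, b/.
Within that set, [+voice] leaves /β, b/.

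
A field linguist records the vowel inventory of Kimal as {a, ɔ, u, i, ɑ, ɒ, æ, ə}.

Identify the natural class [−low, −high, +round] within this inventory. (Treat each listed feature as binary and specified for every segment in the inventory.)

ɔ

First, the [−low] segments are /ɔ, u, i, ə/.
Then [−high] gives /ɔ, ə/.
Of those, [+round] leaves /ɔ/.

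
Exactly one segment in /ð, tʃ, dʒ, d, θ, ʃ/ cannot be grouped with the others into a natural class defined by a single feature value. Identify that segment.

/tʃ, θ, ð, ʃ, dʒ/ are all [+distributed], but /d/ (voiced alveolar stop) is [-distributed]. No other single segment can be removed to leave a set sharing one feature value that the removed segment lacks, so /d/ is the odd one out.

d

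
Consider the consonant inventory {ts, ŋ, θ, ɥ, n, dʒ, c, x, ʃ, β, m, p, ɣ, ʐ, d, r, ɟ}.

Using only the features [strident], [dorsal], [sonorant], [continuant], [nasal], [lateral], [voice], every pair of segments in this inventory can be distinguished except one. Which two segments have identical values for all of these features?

On the given features, /n/ and /m/ have an identical profile: [−strident], [−dorsal], [+sonorant], [−continuant], [+nasal], [−lateral], [+voice]. No other two segments in the inventory coincide on all 7 features. (They do differ in [labial] and [coronal], which are not among the given features.)

n, m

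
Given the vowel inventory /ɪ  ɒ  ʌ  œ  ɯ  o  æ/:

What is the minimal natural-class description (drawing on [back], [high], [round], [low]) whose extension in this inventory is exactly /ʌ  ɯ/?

[+back, −round]

/ʌ, ɯ/ are all [+back], [−round], and no other segment in the inventory matches both values. Dropping any one of them over-generates: [−round] alone would also admit /ɪ, æ/; [+back] alone would also admit /ɒ, o/. No other single listed feature picks out exactly this set either, so fewer than two features will not do.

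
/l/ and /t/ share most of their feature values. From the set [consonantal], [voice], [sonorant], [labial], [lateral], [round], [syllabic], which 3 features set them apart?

The two segments share [+consonantal], [−labial], [−round], [−syllabic]. The only features from the list on which they differ: /l/ is [+sonorant] while /t/ is [−sonorant]; /l/ is [+voice] while /t/ is [−voice]; /l/ is [+lateral] while /t/ is [−lateral].

[sonorant], [voice], [lateral]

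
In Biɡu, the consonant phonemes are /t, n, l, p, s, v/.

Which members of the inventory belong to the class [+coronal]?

The [+coronal] segments here are /t, n, l, s/; the remaining /p, v/ are [-coronal].

t, n, l, s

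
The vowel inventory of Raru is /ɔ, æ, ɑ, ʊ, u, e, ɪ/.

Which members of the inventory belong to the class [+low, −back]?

Checking each segment against [+low], [−back]: /æ/ (low front unrounded vowel) satisfies every feature; every other segment in the inventory fails at least one.

æ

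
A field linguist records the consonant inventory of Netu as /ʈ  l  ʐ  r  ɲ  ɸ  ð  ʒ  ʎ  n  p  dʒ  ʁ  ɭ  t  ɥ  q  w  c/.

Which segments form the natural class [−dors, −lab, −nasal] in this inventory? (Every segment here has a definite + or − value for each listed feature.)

Eliminate segments failing any feature: /ɲ, ʎ, ʁ, ɥ, q, w, c/ are [+dorsal]; /ɸ, p/ are [+labial]; /n/ is [+nasal]. The remaining /ʈ, l, ʐ, r, ð, ʒ, dʒ, ɭ, t/ satisfy [−dorsal], [−labial], [−nasal].

ʈ, l, ʐ, r, ð, ʒ, dʒ, ɭ, t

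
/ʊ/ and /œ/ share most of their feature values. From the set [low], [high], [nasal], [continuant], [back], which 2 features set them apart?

The two segments share [−low], [−nasal], [+continuant]. The only features from the list on which they differ: /ʊ/ is [+high] while /œ/ is [−high]; /ʊ/ is [+back] while /œ/ is [−back].

[high], [back]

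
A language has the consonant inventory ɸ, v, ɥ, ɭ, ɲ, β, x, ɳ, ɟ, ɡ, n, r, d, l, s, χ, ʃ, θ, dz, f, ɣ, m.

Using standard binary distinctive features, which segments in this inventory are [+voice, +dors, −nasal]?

ɥ, ɟ, ɡ, ɣ

First, the [+voice] segments are /v, ɥ, ɭ, ɲ, β, ɳ, ɟ, ɡ, n, r, d, l, dz, ɣ, m/.
Within that set, [+dorsal] gives /ɥ, ɲ, ɟ, ɡ, ɣ/.
Within that set, [−nasal] leaves /ɥ, ɟ, ɡ, ɣ/.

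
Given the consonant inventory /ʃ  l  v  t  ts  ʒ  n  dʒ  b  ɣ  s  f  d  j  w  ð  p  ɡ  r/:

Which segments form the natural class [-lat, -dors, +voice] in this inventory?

Eliminate segments failing any feature: /ʃ, t, ts, s, f, p/ are [-voice]; /l/ is [+lateral]; /ɣ, j, w, ɡ/ are [+dorsal]. The remaining /v, ʒ, n, dʒ, b, d, ð, r/ satisfy [-lateral], [-dorsal], [+voice].

v, ʒ, n, dʒ, b, d, ð, r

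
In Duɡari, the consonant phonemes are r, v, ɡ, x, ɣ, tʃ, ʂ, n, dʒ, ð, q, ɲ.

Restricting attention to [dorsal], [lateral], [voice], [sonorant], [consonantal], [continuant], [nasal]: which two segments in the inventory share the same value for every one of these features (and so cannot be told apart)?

v, ð

/v/ (voiced labiodental fricative) and /ð/ (voiced dental fricative) are both [-dorsal], [-lateral], [+voice], [-sonorant], [+consonantal], [+continuant], [-nasal], so none of the listed features separates them. (They do differ in [labial] and [coronal], which are not among the given features.) Every other pair in the inventory differs on at least one listed feature.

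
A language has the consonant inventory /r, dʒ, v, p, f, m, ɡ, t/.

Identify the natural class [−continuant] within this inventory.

dʒ, p, m, ɡ, t

The feature [continuant] marks segments produced without complete oral closure. In this inventory /dʒ, p, m, ɡ, t/ lack that property, so they are [−continuant]; /r, v, f/ are [+continuant].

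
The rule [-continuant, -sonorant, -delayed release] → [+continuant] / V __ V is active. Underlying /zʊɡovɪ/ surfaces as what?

[zʊɣovɪ]

/ɡ/ satisfies [-continuant, -sonorant, -delayed release] and sits in V __ V. The [+continuant] counterpart of the voiced velar stop is /ɣ/. Other segments in /zʊɡovɪ/ either fail the structural description or are not in the environment, so the surface form is [zʊɣovɪ].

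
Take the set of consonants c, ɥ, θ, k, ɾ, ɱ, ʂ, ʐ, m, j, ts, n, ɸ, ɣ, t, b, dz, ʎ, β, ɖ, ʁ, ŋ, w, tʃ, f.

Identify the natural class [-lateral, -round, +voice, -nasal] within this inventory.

Eliminate segments failing any feature: /c, θ, k, ʂ, ts, ɸ, t, tʃ, f/ are [-voice]; /ɥ, w/ are [+round]; /ɱ, m, n, ŋ/ are [+nasal]; /ʎ/ is [+lateral]. The remaining /ɾ, ʐ, j, ɣ, b, dz, β, ɖ, ʁ/ satisfy [-lateral], [-round], [+voice], [-nasal].

ɾ, ʐ, j, ɣ, b, dz, β, ɖ, ʁ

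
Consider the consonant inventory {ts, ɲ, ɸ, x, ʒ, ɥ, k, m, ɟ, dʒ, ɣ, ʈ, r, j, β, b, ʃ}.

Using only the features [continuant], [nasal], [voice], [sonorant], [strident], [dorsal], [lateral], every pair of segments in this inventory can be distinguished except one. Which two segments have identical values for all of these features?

j, ɥ

Both /j/ and /ɥ/ are [+continuant], [−nasal], [+voice], [+sonorant], [−strident], [+dorsal], [−lateral]. Since the list omits [labial] and [round] — which do distinguish the palatal glide from the labial-palatal glide — this pair collapses; all other pairs remain distinct.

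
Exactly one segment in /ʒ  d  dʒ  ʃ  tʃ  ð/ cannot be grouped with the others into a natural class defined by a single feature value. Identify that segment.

d

The remaining segments after removing /d/ share [+distributed]; /d/ (voiced alveolar stop) is [-distributed]. For every other candidate removal, the leftover set fails to share any single feature value that the removed segment lacks.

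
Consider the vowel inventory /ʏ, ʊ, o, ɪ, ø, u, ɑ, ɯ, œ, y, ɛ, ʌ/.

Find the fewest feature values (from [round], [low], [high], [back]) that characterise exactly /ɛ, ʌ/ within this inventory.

The class [-high], [-low], [-round] has exactly /ɛ, ʌ/ as its extension in this inventory. No smaller conjunction from the listed features achieves this: [-low, -round] alone would also admit /ɪ, ɯ/; [-high, -round] alone would also admit /ɑ/; [-high, -low] alone would also admit /o, ø, œ/; and checking the remaining two-feature bundles turns up none with this extension.

[-high, -low, -round]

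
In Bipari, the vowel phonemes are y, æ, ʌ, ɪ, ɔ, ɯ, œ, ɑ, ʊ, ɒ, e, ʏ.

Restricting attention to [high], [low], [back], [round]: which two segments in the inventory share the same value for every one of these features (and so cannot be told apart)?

ʏ, y

/ʏ/ (high front rounded lax vowel) and /y/ (high front rounded tense vowel) are both [+high], [−low], [−back], [+round], so none of the listed features separates them. (They do differ in [tense], which is not among the given features.) Every other pair in the inventory differs on at least one listed feature.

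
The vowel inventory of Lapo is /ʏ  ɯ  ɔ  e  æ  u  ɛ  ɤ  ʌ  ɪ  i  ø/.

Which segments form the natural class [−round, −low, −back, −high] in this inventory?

First, the [−round] segments are /ɯ, e, æ, ɛ, ɤ, ʌ, ɪ, i/.
Within that set, [−low] gives /ɯ, e, ɛ, ɤ, ʌ, ɪ, i/.
Among these, [−back] gives /e, ɛ, ɪ, i/.
Then [−high] leaves /e, ɛ/.

e, ɛ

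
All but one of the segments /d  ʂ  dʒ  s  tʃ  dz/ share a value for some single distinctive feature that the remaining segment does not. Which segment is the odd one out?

The remaining segments after removing /d/ share [+strident]; /d/ (voiced alveolar stop) is [−strident]. For every other candidate removal, the leftover set fails to share any single feature value that the removed segment lacks.

d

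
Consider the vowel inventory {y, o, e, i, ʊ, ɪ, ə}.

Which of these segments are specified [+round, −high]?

Checking each segment against [+round], [−high]: /o/ (mid back rounded tense vowel) satisfies every feature; every other segment in the inventory fails at least one.

o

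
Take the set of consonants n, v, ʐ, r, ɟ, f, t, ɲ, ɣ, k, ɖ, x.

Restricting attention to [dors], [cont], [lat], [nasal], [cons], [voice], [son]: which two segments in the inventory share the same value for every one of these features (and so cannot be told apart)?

ʐ, v

Both /ʐ/ and /v/ are [-dorsal], [+continuant], [-lateral], [-nasal], [+consonantal], [+voice], [-sonorant]. Since the list omits [labial] and [coronal] — which do distinguish the voiced retroflex fricative from the voiced labiodental fricative — this pair collapses; all other pairs remain distinct.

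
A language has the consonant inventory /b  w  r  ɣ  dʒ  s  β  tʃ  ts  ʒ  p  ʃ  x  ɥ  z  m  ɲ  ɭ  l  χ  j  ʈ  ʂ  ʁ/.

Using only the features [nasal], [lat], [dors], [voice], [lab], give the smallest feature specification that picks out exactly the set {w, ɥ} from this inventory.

[+lab, +dors]

/w, ɥ/ are all [+labial], [+dorsal], and no other segment in the inventory matches both values. Dropping any one of them over-generates: [+dorsal] alone would also admit /ɣ, x, ɲ, χ, …/; [+labial] alone would also admit /b, β, p, m/. No other single listed feature picks out exactly this set either, so fewer than two features will not do.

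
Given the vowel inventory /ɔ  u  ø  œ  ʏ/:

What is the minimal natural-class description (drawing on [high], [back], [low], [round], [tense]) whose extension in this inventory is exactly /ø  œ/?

The class [−high], [−back] has exactly /ø, œ/ as its extension in this inventory. No smaller conjunction from the listed features achieves this: [−back] alone would also admit /ʏ/; [−high] alone would also admit /ɔ/; and checking the remaining single features turns up none with this extension.

[−high, −back]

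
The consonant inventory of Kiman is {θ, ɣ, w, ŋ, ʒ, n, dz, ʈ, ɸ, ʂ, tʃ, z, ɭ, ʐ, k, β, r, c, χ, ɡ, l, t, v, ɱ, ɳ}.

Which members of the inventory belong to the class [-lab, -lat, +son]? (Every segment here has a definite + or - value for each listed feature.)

The [-labial] segments are /θ, ɣ, ŋ, ʒ, n, dz, ʈ, ʂ, tʃ, z, ɭ, ʐ, k, r, c, χ, ɡ, l, t, ɳ/.
Within that set, [-lateral] gives /θ, ɣ, ŋ, ʒ, n, dz, ʈ, ʂ, tʃ, z, ʐ, k, r, c, χ, ɡ, t, ɳ/.
Among these, [+sonorant] leaves /ŋ, n, r, ɳ/.

ŋ, n, r, ɳ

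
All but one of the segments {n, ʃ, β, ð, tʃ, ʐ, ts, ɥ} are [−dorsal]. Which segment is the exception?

ɥ

/n, ð, ʃ, tʃ, ts, β, ʐ/ are all [−dorsal]; /ɥ/ (labial-palatal glide) is [+dorsal].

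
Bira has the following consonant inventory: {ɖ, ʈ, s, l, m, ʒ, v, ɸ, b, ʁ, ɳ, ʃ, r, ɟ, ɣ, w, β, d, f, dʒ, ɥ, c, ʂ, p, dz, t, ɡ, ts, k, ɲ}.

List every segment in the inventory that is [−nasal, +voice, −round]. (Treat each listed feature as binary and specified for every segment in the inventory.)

Eliminate segments failing any feature: /ʈ, s, ɸ, ʃ, f, c, ʂ, p, t, ts, k/ are [−voice]; /m, ɳ, ɲ/ are [+nasal]; /w, ɥ/ are [+round]. The remaining /ɖ, l, ʒ, v, b, ʁ, r, ɟ, ɣ, β, d, dʒ, dz, ɡ/ satisfy [−nasal], [+voice], [−round].

ɖ, l, ʒ, v, b, ʁ, r, ɟ, ɣ, β, d, dʒ, dz, ɡ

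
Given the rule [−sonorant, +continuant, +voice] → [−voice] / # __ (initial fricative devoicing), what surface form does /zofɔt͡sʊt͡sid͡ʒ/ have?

/z/ satisfies [−sonorant, +continuant, +voice] and sits in # __. The [−voice] counterpart of the voiced alveolar fricative is /s/. Other segments in /zofɔt͡sʊt͡sid͡ʒ/ either fail the structural description or are not in the environment, so the surface form is [sofɔt͡sʊt͡sid͡ʒ].

[sofɔt͡sʊt͡sid͡ʒ]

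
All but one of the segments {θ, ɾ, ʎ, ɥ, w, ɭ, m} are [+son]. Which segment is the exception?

θ

/ɥ, ɭ, ʎ, w, ɾ, m/ are all [+sonorant]; /θ/ (voiceless dental fricative) is [−sonorant].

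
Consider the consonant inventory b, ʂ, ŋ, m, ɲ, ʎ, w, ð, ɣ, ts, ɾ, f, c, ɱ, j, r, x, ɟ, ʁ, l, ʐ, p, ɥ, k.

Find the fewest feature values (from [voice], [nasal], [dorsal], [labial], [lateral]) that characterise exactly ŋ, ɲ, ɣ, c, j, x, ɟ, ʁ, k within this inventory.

The class [−lateral], [−labial], [+dorsal] has exactly /ŋ, ɲ, ɣ, c, j, x, ɟ, ʁ, k/ as its extension in this inventory. No smaller conjunction from the listed features achieves this: [−labial, +dorsal] alone would also admit /ʎ/; [−lateral, +dorsal] alone would also admit /w, ɥ/; [−lateral, −labial] alone would also admit /ʂ, ð, ts, ɾ, …/; and checking the remaining two-feature bundles turns up none with this extension.

[−lateral, −labial, +dorsal]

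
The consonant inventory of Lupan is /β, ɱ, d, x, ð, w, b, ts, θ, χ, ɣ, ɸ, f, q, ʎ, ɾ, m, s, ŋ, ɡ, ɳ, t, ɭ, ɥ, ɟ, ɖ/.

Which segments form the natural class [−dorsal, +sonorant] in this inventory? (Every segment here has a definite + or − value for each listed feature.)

ɱ, ɾ, m, ɳ, ɭ

Checking each segment against [−dorsal], [+sonorant]: /ɱ/ (labiodental nasal), /ɾ/ (alveolar tap), /m/ (bilabial nasal), /ɳ/ (retroflex nasal), /ɭ/ (retroflex lateral approximant) satisfy every feature; every other segment in the inventory fails at least one.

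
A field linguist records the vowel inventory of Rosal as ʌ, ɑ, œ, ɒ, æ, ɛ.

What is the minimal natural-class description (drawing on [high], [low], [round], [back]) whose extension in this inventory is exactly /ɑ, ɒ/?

[+low, +back]

Every target segment is [+low], [+back]; each remaining inventory member fails at least one of these. Each conjunct is needed — [+back] alone would also admit /ʌ/; [+low] alone would also admit /æ/ — and no other single listed feature has exactly this extension, so two is the minimum.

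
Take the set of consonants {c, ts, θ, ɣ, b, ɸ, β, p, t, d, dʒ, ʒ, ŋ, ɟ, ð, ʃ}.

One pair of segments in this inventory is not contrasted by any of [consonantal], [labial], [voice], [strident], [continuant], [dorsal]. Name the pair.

ŋ, ɟ

On the given features, /ŋ/ and /ɟ/ have an identical profile: [+consonantal], [−labial], [+voice], [−strident], [−continuant], [+dorsal]. No other two segments in the inventory coincide on all 6 features. (They do differ in [sonorant], [nasal] and [back], which are not among the given features.)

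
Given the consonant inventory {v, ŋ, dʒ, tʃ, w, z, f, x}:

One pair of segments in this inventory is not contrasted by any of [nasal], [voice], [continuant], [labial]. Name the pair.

Both /w/ and /v/ are [−nasal], [+voice], [+continuant], [+labial]. Since the list omits [sonorant], [round] and [dorsal] — which do distinguish the labial-velar glide from the voiced labiodental fricative — this pair collapses; all other pairs remain distinct.

w, v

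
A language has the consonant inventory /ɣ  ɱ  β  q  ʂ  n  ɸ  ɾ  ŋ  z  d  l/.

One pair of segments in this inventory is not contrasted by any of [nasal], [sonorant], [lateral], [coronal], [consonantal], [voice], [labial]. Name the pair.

d, z

On the given features, /d/ and /z/ have an identical profile: [-nasal], [-sonorant], [-lateral], [+coronal], [+consonantal], [+voice], [-labial]. No other two segments in the inventory coincide on all 7 features. (They do differ in [continuant] and [strident], which are not among the given features.)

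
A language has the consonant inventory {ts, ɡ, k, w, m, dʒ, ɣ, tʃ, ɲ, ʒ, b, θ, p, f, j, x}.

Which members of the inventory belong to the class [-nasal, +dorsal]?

First, the [-nasal] segments are /ts, ɡ, k, w, dʒ, ɣ, tʃ, ʒ, b, θ, p, f, j, x/.
Among these, [+dorsal] leaves /ɡ, k, w, ɣ, j, x/.

ɡ, k, w, ɣ, j, x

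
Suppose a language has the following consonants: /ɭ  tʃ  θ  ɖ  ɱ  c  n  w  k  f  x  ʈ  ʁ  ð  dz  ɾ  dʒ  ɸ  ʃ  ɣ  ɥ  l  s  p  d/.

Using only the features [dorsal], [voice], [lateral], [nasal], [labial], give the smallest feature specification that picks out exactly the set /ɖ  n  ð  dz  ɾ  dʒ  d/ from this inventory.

[+voice, -lateral, -labial, -dorsal]

The class [+voice], [-lateral], [-labial], [-dorsal] has exactly /ɖ, n, ð, dz, ɾ, dʒ, d/ as its extension in this inventory. No smaller conjunction from the listed features achieves this: [-lateral, -labial, -dorsal] alone would also admit /tʃ, θ, ʈ, ʃ, …/; [+voice, -labial, -dorsal] alone would also admit /ɭ, l/; [+voice, -lateral, -dorsal] alone would also admit /ɱ/; [+voice, -lateral, -labial] alone would also admit /ʁ, ɣ/; and checking the remaining three-feature bundles turns up none with this extension.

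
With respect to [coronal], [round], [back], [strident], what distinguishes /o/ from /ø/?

The two segments share [-coronal], [+round], [-strident]. The only feature from the list on which they differ: /o/ is [+back] while /ø/ is [-back].

[back]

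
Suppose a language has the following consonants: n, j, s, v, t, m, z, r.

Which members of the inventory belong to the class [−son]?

The [−sonorant] segments here are /s, v, t, z/; the remaining /n, j, m, r/ are [+sonorant].

s, v, t, z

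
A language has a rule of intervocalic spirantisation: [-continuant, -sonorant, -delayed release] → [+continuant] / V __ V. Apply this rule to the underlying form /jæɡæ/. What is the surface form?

[jæɣæ]

Only /ɡ/ occurs between two vowels (/æ/ __ /æ/) and matches the structural description. It is a voiced velar stop, so [-continuant, -sonorant, -delayed release] holds; changing it to [+continuant] with all other features held fixed yields /ɣ/ (voiced velar fricative). No other segment meets both the structural description and the environment, so the output is [jæɣæ].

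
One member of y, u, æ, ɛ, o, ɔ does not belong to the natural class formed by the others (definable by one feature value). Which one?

æ

The remaining segments after removing /æ/ share [-low]; /æ/ (low front unrounded vowel) is [+low]. For every other candidate removal, the leftover set fails to share any single feature value that the removed segment lacks.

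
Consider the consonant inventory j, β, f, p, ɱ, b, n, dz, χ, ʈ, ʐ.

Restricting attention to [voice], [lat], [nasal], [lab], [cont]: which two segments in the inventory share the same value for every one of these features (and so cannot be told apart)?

On the given features, /ʐ/ and /j/ have an identical profile: [+voice], [-lateral], [-nasal], [-labial], [+continuant]. No other two segments in the inventory coincide on all 5 features. (They do differ in [sonorant], [strident] and [dorsal], which are not among the given features.)

ʐ, j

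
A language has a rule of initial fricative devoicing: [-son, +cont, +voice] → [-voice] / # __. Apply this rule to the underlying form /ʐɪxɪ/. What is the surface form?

Only the initial segment /ʐ/ is both word-initial and matches the structural description. It is a voiced retroflex fricative, so [-son, +cont, +voice] holds; changing it to [-voice] with all other features held fixed yields /ʂ/ (voiceless retroflex fricative). No other segment meets both the structural description and the environment, so the output is [ʂɪxɪ].

[ʂɪxɪ]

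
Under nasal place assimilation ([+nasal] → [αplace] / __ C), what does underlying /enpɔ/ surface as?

The only nasal preceding a consonant is /n/ before /p/. /p/ is [+labial], so /n/ → /m/, giving [empɔ].

[empɔ]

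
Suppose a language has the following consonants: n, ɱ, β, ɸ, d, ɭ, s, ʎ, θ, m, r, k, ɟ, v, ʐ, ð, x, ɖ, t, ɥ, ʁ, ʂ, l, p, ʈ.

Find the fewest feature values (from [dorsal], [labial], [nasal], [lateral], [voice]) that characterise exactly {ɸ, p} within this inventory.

/ɸ, p/ are all [-voice], [+labial], and no other segment in the inventory matches both values. Dropping any one of them over-generates: [+labial] alone would also admit /ɱ, β, m, v, …/; [-voice] alone would also admit /s, θ, k, x, …/. No other single listed feature picks out exactly this set either, so fewer than two features will not do.

[-voice, +labial]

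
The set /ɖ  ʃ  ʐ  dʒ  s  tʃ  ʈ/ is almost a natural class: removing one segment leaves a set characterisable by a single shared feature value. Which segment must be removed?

s

The remaining segments after removing /s/ share [-anterior]; /s/ (voiceless alveolar fricative) is [+anterior]. For every other candidate removal, the leftover set fails to share any single feature value that the removed segment lacks.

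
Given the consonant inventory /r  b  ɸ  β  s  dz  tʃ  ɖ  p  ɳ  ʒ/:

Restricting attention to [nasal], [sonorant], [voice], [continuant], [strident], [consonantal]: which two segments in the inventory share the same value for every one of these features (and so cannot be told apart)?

ɖ, b

On the given features, /ɖ/ and /b/ have an identical profile: [-nasal], [-sonorant], [+voice], [-continuant], [-strident], [+consonantal]. No other two segments in the inventory coincide on all 6 features. (They do differ in [labial] and [coronal], which are not among the given features.)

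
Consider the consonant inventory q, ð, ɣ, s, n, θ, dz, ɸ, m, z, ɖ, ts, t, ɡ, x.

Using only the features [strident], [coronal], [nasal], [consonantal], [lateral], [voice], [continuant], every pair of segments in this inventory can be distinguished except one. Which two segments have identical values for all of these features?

On the given features, /x/ and /ɸ/ have an identical profile: [-strident], [-coronal], [-nasal], [+consonantal], [-lateral], [-voice], [+continuant]. No other two segments in the inventory coincide on all 7 features. (They do differ in [labial] and [dorsal], which are not among the given features.)

x, ɸ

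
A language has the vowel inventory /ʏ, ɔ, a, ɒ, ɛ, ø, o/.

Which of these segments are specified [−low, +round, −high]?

First, the [−low] segments are /ʏ, ɔ, ɛ, ø, o/.
Among these, [+round] gives /ʏ, ɔ, ø, o/.
Then [−high] leaves /ɔ, ø, o/.

ɔ, ø, o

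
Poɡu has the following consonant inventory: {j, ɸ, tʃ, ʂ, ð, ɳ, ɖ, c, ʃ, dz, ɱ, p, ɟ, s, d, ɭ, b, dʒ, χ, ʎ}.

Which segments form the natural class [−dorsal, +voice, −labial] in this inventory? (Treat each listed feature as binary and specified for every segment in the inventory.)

ð, ɳ, ɖ, dz, d, ɭ, dʒ

Among the inventory, the [−dorsal] segments are /ɸ, tʃ, ʂ, ð, ɳ, ɖ, ʃ, dz, ɱ, p, s, d, ɭ, b, dʒ/.
Among these, [+voice] gives /ð, ɳ, ɖ, dz, ɱ, d, ɭ, b, dʒ/.
Of those, [−labial] leaves /ð, ɳ, ɖ, dz, d, ɭ, dʒ/.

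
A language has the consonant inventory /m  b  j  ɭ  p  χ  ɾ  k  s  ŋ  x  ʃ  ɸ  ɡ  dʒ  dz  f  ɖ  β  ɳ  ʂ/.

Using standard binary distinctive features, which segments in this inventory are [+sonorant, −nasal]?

j, ɭ, ɾ

Eliminate segments failing any feature: /m, ŋ, ɳ/ are [+nasal]; /b, p, χ, k, s, x, ʃ, ɸ, ɡ, dʒ, dz, f, ɖ, β, ʂ/ are [−sonorant]. The remaining /j, ɭ, ɾ/ satisfy [+sonorant], [−nasal].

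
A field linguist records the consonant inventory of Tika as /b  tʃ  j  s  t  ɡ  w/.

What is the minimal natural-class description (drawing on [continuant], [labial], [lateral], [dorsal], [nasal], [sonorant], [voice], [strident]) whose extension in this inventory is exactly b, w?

[+labial]

Every target segment is [+labial] and no other inventory member is, so one feature is enough.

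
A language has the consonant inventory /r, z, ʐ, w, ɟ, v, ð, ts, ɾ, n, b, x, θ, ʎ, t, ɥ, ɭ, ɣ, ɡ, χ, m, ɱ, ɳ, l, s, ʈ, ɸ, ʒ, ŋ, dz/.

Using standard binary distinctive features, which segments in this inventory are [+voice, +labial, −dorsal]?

Checking each segment against [+voice], [+labial], [−dorsal]: /v/ (voiced labiodental fricative), /b/ (voiced bilabial stop), /m/ (bilabial nasal), /ɱ/ (labiodental nasal) satisfy every feature; every other segment in the inventory fails at least one.

v, b, m, ɱ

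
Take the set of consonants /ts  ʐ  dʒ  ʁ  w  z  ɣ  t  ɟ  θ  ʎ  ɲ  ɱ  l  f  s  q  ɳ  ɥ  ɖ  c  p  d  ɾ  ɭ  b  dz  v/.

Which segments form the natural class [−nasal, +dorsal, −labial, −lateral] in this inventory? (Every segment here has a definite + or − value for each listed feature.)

ʁ, ɣ, ɟ, q, c

Eliminate segments failing any feature: /ts, ʐ, dʒ, z, t, θ, l, f, s, ɖ, p, d, ɾ, ɭ, b, dz, v/ are [−dorsal]; /w, ɥ/ are [+labial]; /ʎ/ is [+lateral]; /ɲ, ɱ, ɳ/ are [+nasal]. The remaining /ʁ, ɣ, ɟ, q, c/ satisfy [−nasal], [+dorsal], [−labial], [−lateral].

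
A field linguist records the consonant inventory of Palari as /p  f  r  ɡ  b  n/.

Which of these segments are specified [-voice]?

p, f

The feature [voice] marks segments produced with vocal-fold vibration. In this inventory /p, f/ lack that property, so they are [-voice]; /r, ɡ, b, n/ are [+voice].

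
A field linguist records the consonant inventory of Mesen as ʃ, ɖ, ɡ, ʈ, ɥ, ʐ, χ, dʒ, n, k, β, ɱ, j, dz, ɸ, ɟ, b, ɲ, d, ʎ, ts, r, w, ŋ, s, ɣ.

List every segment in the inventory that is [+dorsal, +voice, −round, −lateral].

ɡ, j, ɟ, ɲ, ŋ, ɣ

Eliminate segments failing any feature: /ʃ, ɖ, ʈ, ʐ, dʒ, n, β, ɱ, dz, ɸ, b, d, ts, r, s/ are [−dorsal]; /ɥ, w/ are [+round]; /χ, k/ are [−voice]; /ʎ/ is [+lateral]. The remaining /ɡ, j, ɟ, ɲ, ŋ, ɣ/ satisfy [+dorsal], [+voice], [−round], [−lateral].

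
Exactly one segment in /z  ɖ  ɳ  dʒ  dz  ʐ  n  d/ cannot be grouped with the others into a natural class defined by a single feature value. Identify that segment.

The remaining segments after removing /dʒ/ share [-distributed]; /dʒ/ (voiced postalveolar affricate) is [+distributed]. For every other candidate removal, the leftover set fails to share any single feature value that the removed segment lacks.

dʒ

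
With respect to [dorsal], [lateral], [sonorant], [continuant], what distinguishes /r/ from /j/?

[dorsal]

The two segments share [-lateral], [+sonorant], [+continuant]. The only feature from the list on which they differ: /r/ is [-dorsal] while /j/ is [+dorsal].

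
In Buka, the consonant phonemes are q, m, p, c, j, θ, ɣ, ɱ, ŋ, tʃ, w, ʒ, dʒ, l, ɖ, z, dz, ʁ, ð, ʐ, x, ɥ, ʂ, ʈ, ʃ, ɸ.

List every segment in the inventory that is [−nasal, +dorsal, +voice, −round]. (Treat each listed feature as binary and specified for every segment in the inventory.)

The [−nasal] segments are /q, p, c, j, θ, ɣ, tʃ, w, ʒ, dʒ, l, ɖ, z, dz, ʁ, ð, ʐ, x, ɥ, ʂ, ʈ, ʃ, ɸ/.
Then [+dorsal] gives /q, c, j, ɣ, w, ʁ, x, ɥ/.
Then [+voice] gives /j, ɣ, w, ʁ, ɥ/.
Within that set, [−round] leaves /j, ɣ, ʁ/.

j, ɣ, ʁ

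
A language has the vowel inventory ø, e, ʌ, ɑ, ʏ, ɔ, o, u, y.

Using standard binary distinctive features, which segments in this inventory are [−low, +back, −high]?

Eliminate segments failing any feature: /ø, e, ʏ, y/ are [−back]; /ɑ/ is [+low]; /u/ is [+high]. The remaining /ʌ, ɔ, o/ satisfy [−low], [+back], [−high].

ʌ, ɔ, o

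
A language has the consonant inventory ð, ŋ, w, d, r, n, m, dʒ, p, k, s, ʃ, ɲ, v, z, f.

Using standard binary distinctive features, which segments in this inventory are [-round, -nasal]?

ð, d, r, dʒ, p, k, s, ʃ, v, z, f

Among the inventory, the [-round] segments are /ð, ŋ, d, r, n, m, dʒ, p, k, s, ʃ, ɲ, v, z, f/.
Among these, [-nasal] leaves /ð, d, r, dʒ, p, k, s, ʃ, v, z, f/.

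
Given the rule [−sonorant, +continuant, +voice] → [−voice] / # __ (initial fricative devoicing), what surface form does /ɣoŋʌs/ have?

The only segment in the rule's environment that also matches [−sonorant, +continuant, +voice] is /ɣ/. Applying [−voice] turns the voiced velar fricative into /x/ (voiceless velar fricative), giving [xoŋʌs].

[xoŋʌs]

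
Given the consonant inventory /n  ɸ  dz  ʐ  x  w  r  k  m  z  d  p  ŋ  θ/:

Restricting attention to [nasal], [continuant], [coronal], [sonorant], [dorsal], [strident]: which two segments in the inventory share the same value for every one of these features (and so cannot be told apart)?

/z/ (voiced alveolar fricative) and /ʐ/ (voiced retroflex fricative) are both [−nasal], [+continuant], [+coronal], [−sonorant], [−dorsal], [+strident], so none of the listed features separates them. (They do differ in [anterior], which is not among the given features.) Every other pair in the inventory differs on at least one listed feature.

z, ʐ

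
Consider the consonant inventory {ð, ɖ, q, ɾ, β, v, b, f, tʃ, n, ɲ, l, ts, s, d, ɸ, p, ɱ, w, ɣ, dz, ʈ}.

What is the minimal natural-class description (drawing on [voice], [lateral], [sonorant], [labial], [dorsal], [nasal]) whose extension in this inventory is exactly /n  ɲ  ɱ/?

[+nasal]

The target set is precisely the extension of [+nasal] in this inventory.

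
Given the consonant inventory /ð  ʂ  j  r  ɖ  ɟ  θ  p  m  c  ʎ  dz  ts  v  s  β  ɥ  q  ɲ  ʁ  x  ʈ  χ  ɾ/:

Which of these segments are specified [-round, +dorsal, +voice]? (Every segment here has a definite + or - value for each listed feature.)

j, ɟ, ʎ, ɲ, ʁ

Checking each segment against [-round], [+dorsal], [+voice]: /j/ (palatal glide), /ɟ/ (voiced palatal stop), /ʎ/ (palatal lateral approximant), /ɲ/ (palatal nasal), /ʁ/ (voiced uvular fricative) satisfy every feature; every other segment in the inventory fails at least one.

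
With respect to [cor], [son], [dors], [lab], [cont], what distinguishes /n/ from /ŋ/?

[coronal], [dorsal]

/n/ (alveolar nasal) and /ŋ/ (velar nasal) agree on [+sonorant], [−labial], [−continuant]. They differ on [coronal] (/n/ [+], /ŋ/ [−]), [dorsal] (/n/ [−], /ŋ/ [+]).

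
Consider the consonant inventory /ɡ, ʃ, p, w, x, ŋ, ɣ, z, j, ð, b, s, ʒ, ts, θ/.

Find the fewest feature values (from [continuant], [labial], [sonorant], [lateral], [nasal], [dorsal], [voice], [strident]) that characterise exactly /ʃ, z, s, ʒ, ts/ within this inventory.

/ʃ, z, s, ʒ, ts/ are exactly the [+strident] segments in the inventory, so a single feature suffices.

[+strident]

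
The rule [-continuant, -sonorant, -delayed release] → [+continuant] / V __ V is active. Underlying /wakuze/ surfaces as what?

Only /k/ occurs between two vowels (/a/ __ /u/) and matches the structural description. It is a voiceless velar stop, so [-continuant, -sonorant, -delayed release] holds; changing it to [+continuant] with all other features held fixed yields /x/ (voiceless velar fricative). No other segment meets both the structural description and the environment, so the output is [waxuze].

[waxuze]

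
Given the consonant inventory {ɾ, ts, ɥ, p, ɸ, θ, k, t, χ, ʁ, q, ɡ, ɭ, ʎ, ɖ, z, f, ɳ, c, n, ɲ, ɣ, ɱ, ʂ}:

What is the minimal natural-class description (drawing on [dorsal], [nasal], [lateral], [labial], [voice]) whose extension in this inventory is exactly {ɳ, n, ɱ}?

[+nasal, −dorsal]

/ɳ, n, ɱ/ are all [+nasal], [−dorsal], and no other segment in the inventory matches both values. Dropping any one of them over-generates: [−dorsal] alone would also admit /ɾ, ts, p, ɸ, …/; [+nasal] alone would also admit /ɲ/. No other single listed feature picks out exactly this set either, so fewer than two features will not do.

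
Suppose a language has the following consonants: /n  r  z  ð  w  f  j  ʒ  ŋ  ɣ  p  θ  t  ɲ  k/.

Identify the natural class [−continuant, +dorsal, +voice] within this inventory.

ŋ, ɲ

Checking each segment against [−continuant], [+dorsal], [+voice]: /ŋ/ (velar nasal), /ɲ/ (palatal nasal) satisfy every feature; every other segment in the inventory fails at least one.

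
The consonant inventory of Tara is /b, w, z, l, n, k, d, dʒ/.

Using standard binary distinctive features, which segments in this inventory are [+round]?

The [+round] segments here are /w/; the remaining /b, z, l, n, k, d, dʒ/ are [−round].

w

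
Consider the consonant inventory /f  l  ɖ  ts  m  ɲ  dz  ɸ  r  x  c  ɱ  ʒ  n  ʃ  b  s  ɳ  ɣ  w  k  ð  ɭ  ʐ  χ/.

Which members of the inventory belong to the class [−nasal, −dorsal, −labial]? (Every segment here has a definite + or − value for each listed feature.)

Checking each segment against [−nasal], [−dorsal], [−labial]: /l/ (alveolar lateral approximant), /ɖ/ (voiced retroflex stop), /ts/ (voiceless alveolar affricate), /dz/ (voiced alveolar affricate), /r/ (alveolar trill), /ʒ/ (voiced postalveolar fricative), among others, satisfy every feature; every other segment in the inventory fails at least one.

l, ɖ, ts, dz, r, ʒ, ʃ, s, ð, ɭ, ʐ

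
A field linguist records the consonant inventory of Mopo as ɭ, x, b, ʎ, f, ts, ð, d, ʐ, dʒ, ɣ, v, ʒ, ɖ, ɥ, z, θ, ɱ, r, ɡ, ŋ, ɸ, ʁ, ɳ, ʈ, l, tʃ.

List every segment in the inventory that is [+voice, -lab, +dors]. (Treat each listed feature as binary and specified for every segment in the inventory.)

Checking each segment against [+voice], [-labial], [+dorsal]: /ʎ/ (palatal lateral approximant), /ɣ/ (voiced velar fricative), /ɡ/ (voiced velar stop), /ŋ/ (velar nasal), /ʁ/ (voiced uvular fricative) satisfy every feature; every other segment in the inventory fails at least one.

ʎ, ɣ, ɡ, ŋ, ʁ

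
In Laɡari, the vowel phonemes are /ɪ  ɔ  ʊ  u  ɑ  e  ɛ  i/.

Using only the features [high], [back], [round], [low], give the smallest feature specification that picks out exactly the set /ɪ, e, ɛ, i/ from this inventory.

[−back]

/ɪ, e, ɛ, i/ are exactly the [−back] segments in the inventory, so a single feature suffices.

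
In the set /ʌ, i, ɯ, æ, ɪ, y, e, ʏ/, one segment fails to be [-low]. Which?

Every segment except /æ/ is [-low]. /æ/ (low front unrounded vowel) is [+low], so it is the exception.

æ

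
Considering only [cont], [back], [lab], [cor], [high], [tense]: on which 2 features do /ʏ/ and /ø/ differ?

[high], [tense]

/ʏ/ (high front rounded lax vowel) and /ø/ (mid front rounded tense vowel) agree on [+continuant], [-back], [+labial], [-coronal]. They differ on [high] (/ʏ/ [+], /ø/ [-]), [tense] (/ʏ/ [-], /ø/ [+]).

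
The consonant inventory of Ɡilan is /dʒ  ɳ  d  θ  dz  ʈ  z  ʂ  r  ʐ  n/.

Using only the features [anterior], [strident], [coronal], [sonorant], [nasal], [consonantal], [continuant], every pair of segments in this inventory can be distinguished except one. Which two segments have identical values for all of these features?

ʂ, ʐ

On the given features, /ʂ/ and /ʐ/ have an identical profile: [−anterior], [+strident], [+coronal], [−sonorant], [−nasal], [+consonantal], [+continuant]. No other two segments in the inventory coincide on all 7 features. (They do differ in [voice], which is not among the given features.)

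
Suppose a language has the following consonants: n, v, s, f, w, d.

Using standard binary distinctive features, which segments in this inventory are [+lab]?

v, f, w

The feature [labial] marks segments articulated with one or both lips. In this inventory /v, f, w/ have that property, so they are [+labial]; /n, s, d/ are [-labial].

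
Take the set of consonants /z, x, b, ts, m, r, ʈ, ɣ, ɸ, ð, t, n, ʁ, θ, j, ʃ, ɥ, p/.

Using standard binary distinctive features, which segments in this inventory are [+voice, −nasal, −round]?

Among the inventory, the [+voice] segments are /z, b, m, r, ɣ, ð, n, ʁ, j, ɥ/.
Among these, [−nasal] gives /z, b, r, ɣ, ð, ʁ, j, ɥ/.
Of those, [−round] leaves /z, b, r, ɣ, ð, ʁ, j/.

z, b, r, ɣ, ð, ʁ, j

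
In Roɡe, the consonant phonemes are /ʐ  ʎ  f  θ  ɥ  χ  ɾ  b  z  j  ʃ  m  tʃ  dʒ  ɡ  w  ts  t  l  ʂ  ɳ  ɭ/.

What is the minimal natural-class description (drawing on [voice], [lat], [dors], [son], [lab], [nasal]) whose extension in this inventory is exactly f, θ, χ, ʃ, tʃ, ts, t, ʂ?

The target set is precisely the extension of [−voice] in this inventory.

[−voice]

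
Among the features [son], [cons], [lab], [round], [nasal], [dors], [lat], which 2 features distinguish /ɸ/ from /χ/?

[labial], [dorsal]

The two segments share [−sonorant], [+consonantal], [−round], [−nasal], [−lateral]. The only features from the list on which they differ: /ɸ/ is [+labial] while /χ/ is [−labial]; /ɸ/ is [−dorsal] while /χ/ is [+dorsal].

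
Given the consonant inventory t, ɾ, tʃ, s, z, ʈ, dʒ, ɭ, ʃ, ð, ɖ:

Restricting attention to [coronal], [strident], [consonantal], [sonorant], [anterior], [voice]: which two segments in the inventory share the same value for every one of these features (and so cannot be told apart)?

tʃ, ʃ

/tʃ/ (voiceless postalveolar affricate) and /ʃ/ (voiceless postalveolar fricative) are both [+coronal], [+strident], [+consonantal], [-sonorant], [-anterior], [-voice], so none of the listed features separates them. (They do differ in [continuant], which is not among the given features.) Every other pair in the inventory differs on at least one listed feature.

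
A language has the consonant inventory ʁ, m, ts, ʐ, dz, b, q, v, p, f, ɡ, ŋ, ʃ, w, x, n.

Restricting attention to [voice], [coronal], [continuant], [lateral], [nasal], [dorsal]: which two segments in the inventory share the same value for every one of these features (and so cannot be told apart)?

Both /ʁ/ and /w/ are [+voice], [−coronal], [+continuant], [−lateral], [−nasal], [+dorsal]. Since the list omits [labial], [round] and [high] — which do distinguish the voiced uvular fricative from the labial-velar glide — this pair collapses; all other pairs remain distinct.

ʁ, w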